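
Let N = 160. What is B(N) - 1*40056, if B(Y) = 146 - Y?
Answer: -40070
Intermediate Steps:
B(N) - 1*40056 = (146 - 1*160) - 1*40056 = (146 - 160) - 40056 = -14 - 40056 = -40070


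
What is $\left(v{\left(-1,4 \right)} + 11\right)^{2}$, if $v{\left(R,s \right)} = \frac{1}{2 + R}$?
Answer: $144$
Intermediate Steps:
$\left(v{\left(-1,4 \right)} + 11\right)^{2} = \left(\frac{1}{2 - 1} + 11\right)^{2} = \left(1^{-1} + 11\right)^{2} = \left(1 + 11\right)^{2} = 12^{2} = 144$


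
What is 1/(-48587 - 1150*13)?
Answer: -1/63537 ≈ -1.5739e-5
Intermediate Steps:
1/(-48587 - 1150*13) = 1/(-48587 - 14950) = 1/(-63537) = -1/63537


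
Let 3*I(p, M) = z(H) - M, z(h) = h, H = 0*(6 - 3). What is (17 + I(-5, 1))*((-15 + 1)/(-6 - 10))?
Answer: 175/12 ≈ 14.583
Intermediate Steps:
H = 0 (H = 0*3 = 0)
I(p, M) = -M/3 (I(p, M) = (0 - M)/3 = (-M)/3 = -M/3)
(17 + I(-5, 1))*((-15 + 1)/(-6 - 10)) = (17 - 1/3*1)*((-15 + 1)/(-6 - 10)) = (17 - 1/3)*(-14/(-16)) = 50*(-14*(-1/16))/3 = (50/3)*(7/8) = 175/12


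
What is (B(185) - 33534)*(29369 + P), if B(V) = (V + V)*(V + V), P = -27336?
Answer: 210143078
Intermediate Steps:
B(V) = 4*V² (B(V) = (2*V)*(2*V) = 4*V²)
(B(185) - 33534)*(29369 + P) = (4*185² - 33534)*(29369 - 27336) = (4*34225 - 33534)*2033 = (136900 - 33534)*2033 = 103366*2033 = 210143078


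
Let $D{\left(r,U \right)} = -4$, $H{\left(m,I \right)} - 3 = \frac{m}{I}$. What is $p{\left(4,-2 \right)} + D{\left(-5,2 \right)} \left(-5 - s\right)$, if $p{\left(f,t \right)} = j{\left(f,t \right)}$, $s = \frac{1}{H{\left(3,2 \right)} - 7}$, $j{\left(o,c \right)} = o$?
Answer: $\frac{112}{5} \approx 22.4$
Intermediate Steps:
$H{\left(m,I \right)} = 3 + \frac{m}{I}$
$s = - \frac{2}{5}$ ($s = \frac{1}{\left(3 + \frac{3}{2}\right) - 7} = \frac{1}{\frac{9}{2} - 7} = \frac{1}{- \frac{5}{2}} = - \frac{2}{5} \approx -0.4$)
$p{\left(f,t \right)} = f$
$p{\left(4,-2 \right)} + D{\left(-5,2 \right)} \left(-5 - s\right) = 4 - 4 \left(-5 - - \frac{2}{5}\right) = 4 - 4 \left(-5 + \frac{2}{5}\right) = 4 - - \frac{92}{5} = 4 + \frac{92}{5} = \frac{112}{5}$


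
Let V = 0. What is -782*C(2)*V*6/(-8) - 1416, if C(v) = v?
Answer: -1416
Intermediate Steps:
-782*C(2)*V*6/(-8) - 1416 = -782*2*0*6/(-8) - 1416 = -0*6*(-1/8) - 1416 = -0*(-3)/4 - 1416 = -782*0 - 1416 = 0 - 1416 = -1416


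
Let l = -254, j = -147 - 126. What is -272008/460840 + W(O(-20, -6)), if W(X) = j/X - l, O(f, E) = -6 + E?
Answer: 226451/820 ≈ 276.16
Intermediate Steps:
j = -273
W(X) = 254 - 273/X (W(X) = -273/X - 1*(-254) = -273/X + 254 = 254 - 273/X)
-272008/460840 + W(O(-20, -6)) = -272008/460840 + (254 - 273/(-6 - 6)) = -272008*1/460840 + (254 - 273/(-12)) = -121/205 + (254 - 273*(-1/12)) = -121/205 + (254 + 91/4) = -121/205 + 1107/4 = 226451/820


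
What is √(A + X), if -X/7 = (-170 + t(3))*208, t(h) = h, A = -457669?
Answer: I*√214517 ≈ 463.16*I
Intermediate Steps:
X = 243152 (X = -7*(-170 + 3)*208 = -(-1169)*208 = -7*(-34736) = 243152)
√(A + X) = √(-457669 + 243152) = √(-214517) = I*√214517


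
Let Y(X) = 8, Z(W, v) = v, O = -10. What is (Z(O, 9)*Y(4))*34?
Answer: 2448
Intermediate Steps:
(Z(O, 9)*Y(4))*34 = (9*8)*34 = 72*34 = 2448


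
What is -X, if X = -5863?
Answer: 5863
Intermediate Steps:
-X = -1*(-5863) = 5863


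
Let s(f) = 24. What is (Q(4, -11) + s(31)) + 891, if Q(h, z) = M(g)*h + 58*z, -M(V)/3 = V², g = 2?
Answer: 229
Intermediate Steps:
M(V) = -3*V²
Q(h, z) = -12*h + 58*z (Q(h, z) = (-3*2²)*h + 58*z = (-3*4)*h + 58*z = -12*h + 58*z)
(Q(4, -11) + s(31)) + 891 = ((-12*4 + 58*(-11)) + 24) + 891 = ((-48 - 638) + 24) + 891 = (-686 + 24) + 891 = -662 + 891 = 229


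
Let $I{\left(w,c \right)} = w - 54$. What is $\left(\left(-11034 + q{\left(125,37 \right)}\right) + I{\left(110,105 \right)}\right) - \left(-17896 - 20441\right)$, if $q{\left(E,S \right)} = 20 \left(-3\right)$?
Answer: $27299$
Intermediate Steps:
$I{\left(w,c \right)} = -54 + w$ ($I{\left(w,c \right)} = w - 54 = -54 + w$)
$q{\left(E,S \right)} = -60$
$\left(\left(-11034 + q{\left(125,37 \right)}\right) + I{\left(110,105 \right)}\right) - \left(-17896 - 20441\right) = \left(\left(-11034 - 60\right) + \left(-54 + 110\right)\right) - \left(-17896 - 20441\right) = \left(-11094 + 56\right) - \left(-17896 - 20441\right) = -11038 - -38337 = -11038 + 38337 = 27299$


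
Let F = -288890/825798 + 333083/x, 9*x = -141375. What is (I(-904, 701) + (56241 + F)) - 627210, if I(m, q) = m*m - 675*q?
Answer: -4415953869701476/19457865375 ≈ -2.2695e+5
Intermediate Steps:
x = -47125/3 (x = (⅑)*(-141375) = -47125/3 ≈ -15708.)
I(m, q) = m² - 675*q
F = -419395883476/19457865375 (F = -288890/825798 + 333083/(-47125/3) = -288890*1/825798 + 333083*(-3/47125) = -144445/412899 - 999249/47125 = -419395883476/19457865375 ≈ -21.554)
(I(-904, 701) + (56241 + F)) - 627210 = (((-904)² - 675*701) + (56241 - 419395883476/19457865375)) - 627210 = ((817216 - 473175) + 1093910410671899/19457865375) - 627210 = (344041 + 1093910410671899/19457865375) - 627210 = 7788213872152274/19457865375 - 627210 = -4415953869701476/19457865375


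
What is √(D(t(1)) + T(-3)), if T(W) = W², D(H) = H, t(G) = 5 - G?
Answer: √13 ≈ 3.6056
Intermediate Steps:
√(D(t(1)) + T(-3)) = √((5 - 1*1) + (-3)²) = √((5 - 1) + 9) = √(4 + 9) = √13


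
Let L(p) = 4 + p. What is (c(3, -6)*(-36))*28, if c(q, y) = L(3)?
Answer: -7056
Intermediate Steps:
c(q, y) = 7 (c(q, y) = 4 + 3 = 7)
(c(3, -6)*(-36))*28 = (7*(-36))*28 = -252*28 = -7056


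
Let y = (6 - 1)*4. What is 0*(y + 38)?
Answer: 0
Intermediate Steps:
y = 20 (y = 5*4 = 20)
0*(y + 38) = 0*(20 + 38) = 0*58 = 0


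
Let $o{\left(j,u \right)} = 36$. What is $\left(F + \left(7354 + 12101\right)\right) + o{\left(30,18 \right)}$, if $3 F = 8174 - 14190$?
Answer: $\frac{52457}{3} \approx 17486.0$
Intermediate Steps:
$F = - \frac{6016}{3}$ ($F = \frac{8174 - 14190}{3} = \frac{1}{3} \left(-6016\right) = - \frac{6016}{3} \approx -2005.3$)
$\left(F + \left(7354 + 12101\right)\right) + o{\left(30,18 \right)} = \left(- \frac{6016}{3} + \left(7354 + 12101\right)\right) + 36 = \left(- \frac{6016}{3} + 19455\right) + 36 = \frac{52349}{3} + 36 = \frac{52457}{3}$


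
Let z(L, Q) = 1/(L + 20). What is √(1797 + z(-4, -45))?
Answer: √28753/4 ≈ 42.392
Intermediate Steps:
z(L, Q) = 1/(20 + L)
√(1797 + z(-4, -45)) = √(1797 + 1/(20 - 4)) = √(1797 + 1/16) = √(28753/16) = √28753/4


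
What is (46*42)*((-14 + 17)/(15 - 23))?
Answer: -1449/2 ≈ -724.50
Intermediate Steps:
(46*42)*((-14 + 17)/(15 - 23)) = 1932*(3/(-8)) = 1932*(3*(-⅛)) = 1932*(-3/8) = -1449/2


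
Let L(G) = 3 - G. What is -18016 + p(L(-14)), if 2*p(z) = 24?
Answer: -18004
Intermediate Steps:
p(z) = 12 (p(z) = (1/2)*24 = 12)
-18016 + p(L(-14)) = -18016 + 12 = -18004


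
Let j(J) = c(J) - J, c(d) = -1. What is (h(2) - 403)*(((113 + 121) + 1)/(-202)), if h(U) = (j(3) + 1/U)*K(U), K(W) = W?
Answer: 48175/101 ≈ 476.98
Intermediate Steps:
j(J) = -1 - J
h(U) = U*(-4 + 1/U) (h(U) = ((-1 - 1*3) + 1/U)*U = ((-1 - 3) + 1/U)*U = (-4 + 1/U)*U = U*(-4 + 1/U))
(h(2) - 403)*(((113 + 121) + 1)/(-202)) = ((1 - 4*2) - 403)*(((113 + 121) + 1)/(-202)) = ((1 - 8) - 403)*((234 + 1)*(-1/202)) = (-7 - 403)*(235*(-1/202)) = -410*(-235/202) = 48175/101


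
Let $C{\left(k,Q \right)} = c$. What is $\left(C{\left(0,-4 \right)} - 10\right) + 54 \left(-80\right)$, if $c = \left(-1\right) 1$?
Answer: $-4331$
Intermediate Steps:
$c = -1$
$C{\left(k,Q \right)} = -1$
$\left(C{\left(0,-4 \right)} - 10\right) + 54 \left(-80\right) = \left(-1 - 10\right) + 54 \left(-80\right) = \left(-1 - 10\right) - 4320 = -11 - 4320 = -4331$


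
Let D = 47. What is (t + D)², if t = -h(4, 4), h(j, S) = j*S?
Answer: 961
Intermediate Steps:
h(j, S) = S*j
t = -16 (t = -4*4 = -1*16 = -16)
(t + D)² = (-16 + 47)² = 31² = 961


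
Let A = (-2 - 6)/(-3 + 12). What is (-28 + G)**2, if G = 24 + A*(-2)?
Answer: 400/81 ≈ 4.9383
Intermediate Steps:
A = -8/9 ≈ -0.88889
G = 232/9 (G = 24 - 8/9*(-2) = 24 + 16/9 = 232/9 ≈ 25.778)
(-28 + G)**2 = (-28 + 232/9)**2 = (-20/9)**2 = 400/81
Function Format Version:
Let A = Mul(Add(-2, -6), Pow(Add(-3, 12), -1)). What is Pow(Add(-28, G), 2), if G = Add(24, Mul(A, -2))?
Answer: Rational(400, 81) ≈ 4.9383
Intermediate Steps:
A = Rational(-8, 9) (A = Mul(-8, Pow(9, -1)) = Mul(-8, Rational(1, 9)) = Rational(-8, 9) ≈ -0.88889)
G = Rational(232, 9) (G = Add(24, Mul(Rational(-8, 9), -2)) = Add(24, Rational(16, 9)) = Rational(232, 9) ≈ 25.778)
Pow(Add(-28, G), 2) = Pow(Add(-28, Rational(232, 9)), 2) = Pow(Rational(-20, 9), 2) = Rational(400, 81)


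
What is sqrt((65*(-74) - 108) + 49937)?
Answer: sqrt(45019) ≈ 212.18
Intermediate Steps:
sqrt((65*(-74) - 108) + 49937) = sqrt((-4810 - 108) + 49937) = sqrt(-4918 + 49937) = sqrt(45019)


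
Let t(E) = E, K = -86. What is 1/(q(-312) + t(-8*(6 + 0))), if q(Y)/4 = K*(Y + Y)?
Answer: 1/214608 ≈ 4.6597e-6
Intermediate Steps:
q(Y) = -688*Y (q(Y) = 4*(-86*(Y + Y)) = 4*(-172*Y) = -688*Y)
1/(q(-312) + t(-8*(6 + 0))) = 1/(-688*(-312) - 8*(6 + 0)) = 1/(214656 - 8*6) = 1/(214656 - 48) = 1/214608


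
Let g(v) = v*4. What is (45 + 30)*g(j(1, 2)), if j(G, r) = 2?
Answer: 600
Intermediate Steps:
g(v) = 4*v
(45 + 30)*g(j(1, 2)) = (45 + 30)*(4*2) = 75*8 = 600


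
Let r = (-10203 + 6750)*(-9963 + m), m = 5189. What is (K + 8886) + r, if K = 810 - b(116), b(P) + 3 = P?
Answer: 16494205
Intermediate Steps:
b(P) = -3 + P
r = 16484622 (r = (-10203 + 6750)*(-9963 + 5189) = -3453*(-4774) = 16484622)
K = 697 (K = 810 - (-3 + 116) = 810 - 1*113 = 810 - 113 = 697)
(K + 8886) + r = (697 + 8886) + 16484622 = 9583 + 16484622 = 16494205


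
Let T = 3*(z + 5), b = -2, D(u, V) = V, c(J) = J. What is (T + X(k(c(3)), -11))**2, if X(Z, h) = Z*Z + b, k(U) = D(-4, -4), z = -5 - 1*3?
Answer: 25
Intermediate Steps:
z = -8 (z = -5 - 3 = -8)
k(U) = -4
X(Z, h) = -2 + Z**2 (X(Z, h) = Z*Z - 2 = Z**2 - 2 = -2 + Z**2)
T = -9 (T = 3*(-8 + 5) = 3*(-3) = -9)
(T + X(k(c(3)), -11))**2 = (-9 + (-2 + (-4)**2))**2 = (-9 + (-2 + 16))**2 = (-9 + 14)**2 = 5**2 = 25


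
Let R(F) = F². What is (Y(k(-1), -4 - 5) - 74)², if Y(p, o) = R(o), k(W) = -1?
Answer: 49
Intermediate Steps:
Y(p, o) = o²
(Y(k(-1), -4 - 5) - 74)² = ((-4 - 5)² - 74)² = ((-9)² - 74)² = (81 - 74)² = 7² = 49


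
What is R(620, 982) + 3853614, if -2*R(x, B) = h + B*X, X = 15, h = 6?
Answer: 3846246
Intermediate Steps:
R(x, B) = -3 - 15*B/2 (R(x, B) = -(6 + B*15)/2 = -(6 + 15*B)/2 = -3 - 15*B/2)
R(620, 982) + 3853614 = (-3 - 15/2*982) + 3853614 = (-3 - 7365) + 3853614 = -7368 + 3853614 = 3846246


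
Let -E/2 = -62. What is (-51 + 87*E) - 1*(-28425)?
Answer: 39162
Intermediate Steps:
E = 124 (E = -2*(-62) = 124)
(-51 + 87*E) - 1*(-28425) = (-51 + 87*124) - 1*(-28425) = (-51 + 10788) + 28425 = 10737 + 28425 = 39162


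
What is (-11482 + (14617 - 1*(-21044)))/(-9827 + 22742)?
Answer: 24179/12915 ≈ 1.8722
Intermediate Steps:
(-11482 + (14617 - 1*(-21044)))/(-9827 + 22742) = (-11482 + (14617 + 21044))/12915 = (-11482 + 35661)*(1/12915) = 24179*(1/12915) = 24179/12915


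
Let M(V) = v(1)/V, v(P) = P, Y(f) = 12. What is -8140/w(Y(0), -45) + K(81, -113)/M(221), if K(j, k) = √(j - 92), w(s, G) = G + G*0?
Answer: 1628/9 + 221*I*√11 ≈ 180.89 + 732.97*I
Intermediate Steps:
M(V) = 1/V
w(s, G) = G (w(s, G) = G + 0 = G)
K(j, k) = √(-92 + j)
-8140/w(Y(0), -45) + K(81, -113)/M(221) = -8140/(-45) + √(-92 + 81)/(1/221) = -8140*(-1/45) + √(-11)/(1/221) = 1628/9 + (I*√11)*221 = 1628/9 + 221*I*√11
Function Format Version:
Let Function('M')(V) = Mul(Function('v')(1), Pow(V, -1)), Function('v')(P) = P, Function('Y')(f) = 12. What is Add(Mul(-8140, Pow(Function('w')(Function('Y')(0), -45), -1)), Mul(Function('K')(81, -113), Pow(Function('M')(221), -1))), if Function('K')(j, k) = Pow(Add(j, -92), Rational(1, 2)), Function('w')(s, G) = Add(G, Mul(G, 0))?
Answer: Add(Rational(1628, 9), Mul(221, I, Pow(11, Rational(1, 2)))) ≈ Add(180.89, Mul(732.97, I))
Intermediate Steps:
Function('M')(V) = Pow(V, -1) (Function('M')(V) = Mul(1, Pow(V, -1)) = Pow(V, -1))
Function('w')(s, G) = G (Function('w')(s, G) = Add(G, 0) = G)
Function('K')(j, k) = Pow(Add(-92, j), Rational(1, 2))
Add(Mul(-8140, Pow(Function('w')(Function('Y')(0), -45), -1)), Mul(Function('K')(81, -113), Pow(Function('M')(221), -1))) = Add(Mul(-8140, Pow(-45, -1)), Mul(Pow(Add(-92, 81), Rational(1, 2)), Pow(Pow(221, -1), -1))) = Add(Mul(-8140, Rational(-1, 45)), Mul(Pow(-11, Rational(1, 2)), Pow(Rational(1, 221), -1))) = Add(Rational(1628, 9), Mul(Mul(I, Pow(11, Rational(1, 2))), 221)) = Add(Rational(1628, 9), Mul(221, I, Pow(11, Rational(1, 2))))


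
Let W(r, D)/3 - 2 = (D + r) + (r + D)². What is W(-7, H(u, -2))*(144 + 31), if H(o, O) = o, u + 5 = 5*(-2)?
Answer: 243600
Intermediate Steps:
u = -15 (u = -5 + 5*(-2) = -5 - 10 = -15)
W(r, D) = 6 + 3*D + 3*r + 3*(D + r)² (W(r, D) = 6 + 3*((D + r) + (r + D)²) = 6 + 3*((D + r) + (D + r)²) = 6 + 3*(D + r + (D + r)²) = 6 + (3*D + 3*r + 3*(D + r)²) = 6 + 3*D + 3*r + 3*(D + r)²)
W(-7, H(u, -2))*(144 + 31) = (6 + 3*(-15) + 3*(-7) + 3*(-15 - 7)²)*(144 + 31) = (6 - 45 - 21 + 3*(-22)²)*175 = (6 - 45 - 21 + 3*484)*175 = (6 - 45 - 21 + 1452)*175 = 1392*175 = 243600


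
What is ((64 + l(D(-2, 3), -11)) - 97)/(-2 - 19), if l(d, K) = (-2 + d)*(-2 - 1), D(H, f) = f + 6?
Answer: 18/7 ≈ 2.5714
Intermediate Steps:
D(H, f) = 6 + f
l(d, K) = 6 - 3*d (l(d, K) = (-2 + d)*(-3) = 6 - 3*d)
((64 + l(D(-2, 3), -11)) - 97)/(-2 - 19) = ((64 + (6 - 3*(6 + 3))) - 97)/(-2 - 19) = ((64 + (6 - 3*9)) - 97)/(-21) = ((64 + (6 - 27)) - 97)*(-1/21) = ((64 - 21) - 97)*(-1/21) = (43 - 97)*(-1/21) = -54*(-1/21) = 18/7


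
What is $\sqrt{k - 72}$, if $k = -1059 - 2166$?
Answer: $i \sqrt{3297} \approx 57.419 i$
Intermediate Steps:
$k = -3225$ ($k = -1059 - 2166 = -3225$)
$\sqrt{k - 72} = \sqrt{-3225 - 72} = \sqrt{-3297} = i \sqrt{3297}$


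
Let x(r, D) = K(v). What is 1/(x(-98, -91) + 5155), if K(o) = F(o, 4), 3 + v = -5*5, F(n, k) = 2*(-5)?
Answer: 1/5145 ≈ 0.00019436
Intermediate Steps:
F(n, k) = -10
v = -28 (v = -3 - 5*5 = -3 - 25 = -28)
K(o) = -10
x(r, D) = -10
1/(x(-98, -91) + 5155) = 1/(-10 + 5155) = 1/5145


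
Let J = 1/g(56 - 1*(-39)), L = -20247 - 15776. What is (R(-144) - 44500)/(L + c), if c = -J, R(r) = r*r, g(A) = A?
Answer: 1128790/1711093 ≈ 0.65969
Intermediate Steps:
L = -36023
J = 1/95 (J = 1/(56 - 1*(-39)) = 1/(56 + 39) = 1/95 ≈ 0.010526)
R(r) = r**2
c = -1/95 (c = -1*1/95 = -1/95 ≈ -0.010526)
(R(-144) - 44500)/(L + c) = ((-144)**2 - 44500)/(-36023 - 1/95) = (20736 - 44500)/(-3422186/95) = -23764*(-95/3422186) = 1128790/1711093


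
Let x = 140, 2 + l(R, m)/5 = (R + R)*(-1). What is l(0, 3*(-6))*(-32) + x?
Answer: 460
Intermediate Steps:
l(R, m) = -10 - 10*R (l(R, m) = -10 + 5*((R + R)*(-1)) = -10 + 5*((2*R)*(-1)) = -10 + 5*(-2*R) = -10 - 10*R)
l(0, 3*(-6))*(-32) + x = (-10 - 10*0)*(-32) + 140 = (-10 + 0)*(-32) + 140 = -10*(-32) + 140 = 320 + 140 = 460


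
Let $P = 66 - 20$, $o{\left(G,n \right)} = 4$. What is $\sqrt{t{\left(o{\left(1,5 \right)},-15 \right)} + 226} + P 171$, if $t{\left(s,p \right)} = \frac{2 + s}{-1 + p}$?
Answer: $7866 + \frac{19 \sqrt{10}}{4} \approx 7881.0$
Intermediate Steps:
$t{\left(s,p \right)} = \frac{2 + s}{-1 + p}$
$P = 46$ ($P = 66 + \left(-40 + 20\right) = 66 - 20 = 46$)
$\sqrt{t{\left(o{\left(1,5 \right)},-15 \right)} + 226} + P 171 = \sqrt{\frac{2 + 4}{-1 - 15} + 226} + 46 \cdot 171 = \sqrt{\frac{1}{-16} \cdot 6 + 226} + 7866 = \sqrt{\left(- \frac{1}{16}\right) 6 + 226} + 7866 = \sqrt{- \frac{3}{8} + 226} + 7866 = \sqrt{\frac{1805}{8}} + 7866 = \frac{19 \sqrt{10}}{4} + 7866 = 7866 + \frac{19 \sqrt{10}}{4}$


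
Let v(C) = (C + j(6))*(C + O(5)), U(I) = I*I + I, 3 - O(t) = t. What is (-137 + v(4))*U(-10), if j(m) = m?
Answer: -10530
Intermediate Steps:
O(t) = 3 - t
U(I) = I + I**2 (U(I) = I**2 + I = I + I**2)
v(C) = (-2 + C)*(6 + C) (v(C) = (C + 6)*(C + (3 - 1*5)) = (6 + C)*(C + (3 - 5)) = (6 + C)*(C - 2) = (6 + C)*(-2 + C) = (-2 + C)*(6 + C))
(-137 + v(4))*U(-10) = (-137 + (-12 + 4**2 + 4*4))*(-10*(1 - 10)) = (-137 + (-12 + 16 + 16))*(-10*(-9)) = (-137 + 20)*90 = -117*90 = -10530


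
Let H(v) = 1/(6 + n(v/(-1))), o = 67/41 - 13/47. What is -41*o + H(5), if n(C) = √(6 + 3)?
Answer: -23497/423 ≈ -55.548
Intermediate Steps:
o = 2616/1927 (o = 67*(1/41) - 13*1/47 = 67/41 - 13/47 = 2616/1927 ≈ 1.3575)
n(C) = 3 (n(C) = √9 = 3)
H(v) = ⅑ (H(v) = 1/(6 + 3) = 1/9 = ⅑)
-41*o + H(5) = -41*2616/1927 + ⅑ = -2616/47 + ⅑ = -23497/423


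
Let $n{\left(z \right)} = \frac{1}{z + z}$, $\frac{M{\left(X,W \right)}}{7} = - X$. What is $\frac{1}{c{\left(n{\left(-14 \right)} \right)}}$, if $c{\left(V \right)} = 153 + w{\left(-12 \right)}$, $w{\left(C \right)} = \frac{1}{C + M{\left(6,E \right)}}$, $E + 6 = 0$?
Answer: $\frac{54}{8261} \approx 0.0065367$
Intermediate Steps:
$E = -6$ ($E = -6 + 0 = -6$)
$M{\left(X,W \right)} = - 7 X$ ($M{\left(X,W \right)} = 7 \left(- X\right) = - 7 X$)
$w{\left(C \right)} = \frac{1}{-42 + C}$ ($w{\left(C \right)} = \frac{1}{C - 42} = \frac{1}{-42 + C}$)
$n{\left(z \right)} = \frac{1}{2 z}$
$c{\left(V \right)} = \frac{8261}{54}$ ($c{\left(V \right)} = 153 + \frac{1}{-42 - 12} = 153 + \frac{1}{-54} = 153 - \frac{1}{54} = \frac{8261}{54}$)
$\frac{1}{c{\left(n{\left(-14 \right)} \right)}} = \frac{1}{\frac{8261}{54}} = \frac{54}{8261}$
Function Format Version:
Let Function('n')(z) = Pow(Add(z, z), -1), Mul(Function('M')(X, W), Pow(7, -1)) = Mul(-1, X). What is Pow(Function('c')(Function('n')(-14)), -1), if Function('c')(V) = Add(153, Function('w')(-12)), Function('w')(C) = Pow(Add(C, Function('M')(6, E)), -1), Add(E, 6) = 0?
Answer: Rational(54, 8261) ≈ 0.0065367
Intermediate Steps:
E = -6 (E = Add(-6, 0) = -6)
Function('M')(X, W) = Mul(-7, X) (Function('M')(X, W) = Mul(7, Mul(-1, X)) = Mul(-7, X))
Function('w')(C) = Pow(Add(-42, C), -1) (Function('w')(C) = Pow(Add(C, Mul(-7, 6)), -1) = Pow(Add(C, -42), -1) = Pow(Add(-42, C), -1))
Function('n')(z) = Mul(Rational(1, 2), Pow(z, -1)) (Function('n')(z) = Pow(Mul(2, z), -1) = Mul(Rational(1, 2), Pow(z, -1)))
Function('c')(V) = Rational(8261, 54) (Function('c')(V) = Add(153, Pow(Add(-42, -12), -1)) = Add(153, Pow(-54, -1)) = Add(153, Rational(-1, 54)) = Rational(8261, 54))
Pow(Function('c')(Function('n')(-14)), -1) = Pow(Rational(8261, 54), -1) = Rational(54, 8261)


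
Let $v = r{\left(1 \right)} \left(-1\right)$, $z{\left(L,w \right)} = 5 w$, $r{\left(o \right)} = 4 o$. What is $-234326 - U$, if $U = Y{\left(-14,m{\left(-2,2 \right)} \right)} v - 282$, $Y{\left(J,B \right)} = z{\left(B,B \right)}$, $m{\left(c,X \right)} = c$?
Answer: $-234084$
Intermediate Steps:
$Y{\left(J,B \right)} = 5 B$
$v = -4$ ($v = 4 \cdot 1 \left(-1\right) = 4 \left(-1\right) = -4$)
$U = -242$ ($U = 5 \left(-2\right) \left(-4\right) - 282 = \left(-10\right) \left(-4\right) - 282 = 40 - 282 = -242$)
$-234326 - U = -234326 - -242 = -234326 + 242 = -234084$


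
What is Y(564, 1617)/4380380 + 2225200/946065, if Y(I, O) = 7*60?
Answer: 97476189233/41441242047 ≈ 2.3522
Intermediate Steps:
Y(I, O) = 420
Y(564, 1617)/4380380 + 2225200/946065 = 420/4380380 + 2225200/946065 = 420*(1/4380380) + 2225200*(1/946065) = 21/219019 + 445040/189213 = 97476189233/41441242047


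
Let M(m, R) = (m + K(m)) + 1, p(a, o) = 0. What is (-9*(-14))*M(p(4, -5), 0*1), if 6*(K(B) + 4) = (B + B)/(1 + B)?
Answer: -378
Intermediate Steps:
K(B) = -4 + B/(3*(1 + B)) (K(B) = -4 + ((B + B)/(1 + B))/6 = -4 + ((2*B)/(1 + B))/6 = -4 + (2*B/(1 + B))/6 = -4 + B/(3*(1 + B)))
M(m, R) = 1 + m + (-12 - 11*m)/(3*(1 + m)) (M(m, R) = (m + (-12 - 11*m)/(3*(1 + m))) + 1 = 1 + m + (-12 - 11*m)/(3*(1 + m)))
(-9*(-14))*M(p(4, -5), 0*1) = (-9*(-14))*((-3 + 0² - 5/3*0)/(1 + 0)) = 126*((-3 + 0 + 0)/1) = 126*(1*(-3)) = 126*(-3) = -378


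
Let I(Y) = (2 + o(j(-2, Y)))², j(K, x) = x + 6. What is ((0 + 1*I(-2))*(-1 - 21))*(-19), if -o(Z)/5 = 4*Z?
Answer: 2543112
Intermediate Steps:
j(K, x) = 6 + x
o(Z) = -20*Z
I(Y) = (-118 - 20*Y)² (I(Y) = (2 - 20*(6 + Y))² = (2 + (-120 - 20*Y))² = (-118 - 20*Y)²)
((0 + 1*I(-2))*(-1 - 21))*(-19) = ((0 + 1*(4*(59 + 10*(-2))²))*(-1 - 21))*(-19) = ((0 + 1*(4*(59 - 20)²))*(-22))*(-19) = ((0 + 1*(4*39²))*(-22))*(-19) = ((0 + 1*(4*1521))*(-22))*(-19) = ((0 + 1*6084)*(-22))*(-19) = ((0 + 6084)*(-22))*(-19) = (6084*(-22))*(-19) = -133848*(-19) = 2543112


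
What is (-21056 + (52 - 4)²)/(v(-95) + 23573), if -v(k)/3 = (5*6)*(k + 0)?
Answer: -18752/32123 ≈ -0.58376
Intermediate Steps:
v(k) = -90*k (v(k) = -3*5*6*(k + 0) = -90*k)
(-21056 + (52 - 4)²)/(v(-95) + 23573) = (-21056 + (52 - 4)²)/(-90*(-95) + 23573) = (-21056 + 48²)/(8550 + 23573) = (-21056 + 2304)/32123 = -18752*1/32123 = -18752/32123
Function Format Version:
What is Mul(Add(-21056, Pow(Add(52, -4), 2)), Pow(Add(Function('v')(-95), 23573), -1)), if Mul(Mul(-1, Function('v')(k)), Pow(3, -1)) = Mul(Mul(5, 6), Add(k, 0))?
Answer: Rational(-18752, 32123) ≈ -0.58376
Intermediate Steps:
Function('v')(k) = Mul(-90, k) (Function('v')(k) = Mul(-3, Mul(Mul(5, 6), Add(k, 0))) = Mul(-3, Mul(30, k)) = Mul(-90, k))
Mul(Add(-21056, Pow(Add(52, -4), 2)), Pow(Add(Function('v')(-95), 23573), -1)) = Mul(Add(-21056, Pow(Add(52, -4), 2)), Pow(Add(Mul(-90, -95), 23573), -1)) = Mul(Add(-21056, Pow(48, 2)), Pow(Add(8550, 23573), -1)) = Mul(Add(-21056, 2304), Pow(32123, -1)) = Mul(-18752, Rational(1, 32123)) = Rational(-18752, 32123)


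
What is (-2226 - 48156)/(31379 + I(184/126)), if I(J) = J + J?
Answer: -3174066/1977061 ≈ -1.6054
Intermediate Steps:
I(J) = 2*J
(-2226 - 48156)/(31379 + I(184/126)) = (-2226 - 48156)/(31379 + 2*(184/126)) = -50382/(31379 + 2*(184*(1/126))) = -50382/(31379 + 2*(92/63)) = -50382/(31379 + 184/63) = -50382/1977061/63 = -50382*63/1977061 = -3174066/1977061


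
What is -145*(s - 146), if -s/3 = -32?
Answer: 7250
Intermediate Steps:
s = 96 (s = -3*(-32) = 96)
-145*(s - 146) = -145*(96 - 146) = -145*(-50) = 7250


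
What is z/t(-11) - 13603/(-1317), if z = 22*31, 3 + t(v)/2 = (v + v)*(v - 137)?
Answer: 44699656/4284201 ≈ 10.434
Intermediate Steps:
t(v) = -6 + 4*v*(-137 + v) (t(v) = -6 + 2*((v + v)*(v - 137)) = -6 + 2*((2*v)*(-137 + v)) = -6 + 2*(2*v*(-137 + v)) = -6 + 4*v*(-137 + v))
z = 682
z/t(-11) - 13603/(-1317) = 682/(-6 - 548*(-11) + 4*(-11)**2) - 13603/(-1317) = 682/(-6 + 6028 + 4*121) - 13603*(-1/1317) = 682/(-6 + 6028 + 484) + 13603/1317 = 682/6506 + 13603/1317 = 682*(1/6506) + 13603/1317 = 341/3253 + 13603/1317 = 44699656/4284201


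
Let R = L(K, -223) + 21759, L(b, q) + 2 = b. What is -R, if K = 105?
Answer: -21862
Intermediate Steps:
L(b, q) = -2 + b
R = 21862 (R = (-2 + 105) + 21759 = 103 + 21759 = 21862)
-R = -1*21862 = -21862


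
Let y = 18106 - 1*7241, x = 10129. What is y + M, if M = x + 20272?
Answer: 41266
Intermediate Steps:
M = 30401 (M = 10129 + 20272 = 30401)
y = 10865 (y = 18106 - 7241 = 10865)
y + M = 10865 + 30401 = 41266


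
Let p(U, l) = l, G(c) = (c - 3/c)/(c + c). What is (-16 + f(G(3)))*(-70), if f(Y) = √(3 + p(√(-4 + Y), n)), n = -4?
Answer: 1120 - 70*I ≈ 1120.0 - 70.0*I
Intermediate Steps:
G(c) = (c - 3/c)/(2*c) (G(c) = (c - 3/c)/((2*c)) = (c - 3/c)*(1/(2*c)) = (c - 3/c)/(2*c))
f(Y) = I (f(Y) = √(3 - 4) = √(-1) = I)
(-16 + f(G(3)))*(-70) = (-16 + I)*(-70) = 1120 - 70*I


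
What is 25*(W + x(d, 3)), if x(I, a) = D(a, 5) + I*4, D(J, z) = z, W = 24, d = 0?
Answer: 725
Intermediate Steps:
x(I, a) = 5 + 4*I (x(I, a) = 5 + I*4 = 5 + 4*I)
25*(W + x(d, 3)) = 25*(24 + (5 + 4*0)) = 25*(24 + (5 + 0)) = 25*(24 + 5) = 25*29 = 725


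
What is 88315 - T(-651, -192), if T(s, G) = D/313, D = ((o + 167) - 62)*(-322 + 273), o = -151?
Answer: 27640341/313 ≈ 88308.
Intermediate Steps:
D = 2254 (D = ((-151 + 167) - 62)*(-322 + 273) = (16 - 62)*(-49) = -46*(-49) = 2254)
T(s, G) = 2254/313
88315 - T(-651, -192) = 88315 - 1*2254/313 = 88315 - 2254/313 = 27640341/313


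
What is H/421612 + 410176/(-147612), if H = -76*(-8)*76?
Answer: -10382141776/3889686909 ≈ -2.6691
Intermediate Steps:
H = 46208 (H = 608*76 = 46208)
H/421612 + 410176/(-147612) = 46208/421612 + 410176/(-147612) = 46208*(1/421612) + 410176*(-1/147612) = 11552/105403 - 102544/36903 = -10382141776/3889686909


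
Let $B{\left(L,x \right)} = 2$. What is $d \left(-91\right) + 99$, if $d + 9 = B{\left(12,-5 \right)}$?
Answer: $736$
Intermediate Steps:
$d = -7$ ($d = -9 + 2 = -7$)
$d \left(-91\right) + 99 = \left(-7\right) \left(-91\right) + 99 = 637 + 99 = 736$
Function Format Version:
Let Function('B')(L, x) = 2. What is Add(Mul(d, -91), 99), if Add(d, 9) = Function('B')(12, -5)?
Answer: 736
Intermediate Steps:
d = -7 (d = Add(-9, 2) = -7)
Add(Mul(d, -91), 99) = Add(Mul(-7, -91), 99) = Add(637, 99) = 736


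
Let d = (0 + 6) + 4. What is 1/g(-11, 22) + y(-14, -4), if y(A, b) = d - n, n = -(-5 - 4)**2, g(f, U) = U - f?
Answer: 3004/33 ≈ 91.030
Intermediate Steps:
d = 10 (d = 6 + 4 = 10)
n = -81 (n = -1*(-9)**2 = -1*81 = -81)
y(A, b) = 91 (y(A, b) = 10 - 1*(-81) = 10 + 81 = 91)
1/g(-11, 22) + y(-14, -4) = 1/(22 - 1*(-11)) + 91 = 1/(22 + 11) + 91 = 1/33 + 91 = 3004/33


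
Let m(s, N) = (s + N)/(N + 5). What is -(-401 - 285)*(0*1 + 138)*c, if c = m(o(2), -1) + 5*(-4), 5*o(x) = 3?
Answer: -9514134/5 ≈ -1.9028e+6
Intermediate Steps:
o(x) = 3/5 (o(x) = (1/5)*3 = 3/5)
m(s, N) = (N + s)/(5 + N)
c = -201/10 (c = (-1 + 3/5)/(5 - 1) + 5*(-4) = -2/5/4 - 20 = (1/4)*(-2/5) - 20 = -1/10 - 20 = -201/10 ≈ -20.100)
-(-401 - 285)*(0*1 + 138)*c = -(-401 - 285)*(0*1 + 138)*(-201)/10 = -(-686*(0 + 138))*(-201)/10 = -(-686*138)*(-201)/10 = -(-94668)*(-201)/10 = -1*9514134/5 = -9514134/5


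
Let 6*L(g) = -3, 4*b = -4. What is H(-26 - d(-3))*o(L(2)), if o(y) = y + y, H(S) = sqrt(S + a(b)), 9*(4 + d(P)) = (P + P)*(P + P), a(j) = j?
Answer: -3*I*sqrt(3) ≈ -5.1962*I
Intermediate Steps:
b = -1 (b = (1/4)*(-4) = -1)
L(g) = -1/2 (L(g) = (1/6)*(-3) = -1/2)
d(P) = -4 + 4*P**2/9 (d(P) = -4 + ((P + P)*(P + P))/9 = -4 + ((2*P)*(2*P))/9 = -4 + (4*P**2)/9 = -4 + 4*P**2/9)
H(S) = sqrt(-1 + S) (H(S) = sqrt(S - 1) = sqrt(-1 + S))
o(y) = 2*y
H(-26 - d(-3))*o(L(2)) = sqrt(-1 + (-26 - (-4 + (4/9)*(-3)**2)))*(2*(-1/2)) = sqrt(-1 + (-26 - (-4 + (4/9)*9)))*(-1) = sqrt(-1 + (-26 - (-4 + 4)))*(-1) = sqrt(-1 + (-26 - 1*0))*(-1) = sqrt(-1 + (-26 + 0))*(-1) = sqrt(-1 - 26)*(-1) = sqrt(-27)*(-1) = (3*I*sqrt(3))*(-1) = -3*I*sqrt(3)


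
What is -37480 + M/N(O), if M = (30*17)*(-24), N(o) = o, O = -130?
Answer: -486016/13 ≈ -37386.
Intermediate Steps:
M = -12240 (M = 510*(-24) = -12240)
-37480 + M/N(O) = -37480 - 12240/(-130) = -37480 - 12240*(-1/130) = -37480 + 1224/13 = -486016/13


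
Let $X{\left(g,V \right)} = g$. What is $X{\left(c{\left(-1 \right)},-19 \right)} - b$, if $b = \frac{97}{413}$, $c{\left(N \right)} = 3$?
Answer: $\frac{1142}{413} \approx 2.7651$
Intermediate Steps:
$b = \frac{97}{413}$ ($b = 97 \cdot \frac{1}{413} = \frac{97}{413} \approx 0.23487$)
$X{\left(c{\left(-1 \right)},-19 \right)} - b = 3 - \frac{97}{413} = \frac{1142}{413}$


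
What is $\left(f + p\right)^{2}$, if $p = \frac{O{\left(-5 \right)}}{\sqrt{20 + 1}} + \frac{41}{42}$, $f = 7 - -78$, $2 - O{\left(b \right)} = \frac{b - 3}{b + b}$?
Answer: $\frac{325986049}{44100} + \frac{7222 \sqrt{21}}{735} \approx 7437.0$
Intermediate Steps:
$O{\left(b \right)} = 2 - \frac{-3 + b}{2 b}$ ($O{\left(b \right)} = 2 - \frac{b - 3}{b + b} = 2 - \frac{-3 + b}{2 b}$)
$f = 85$ ($f = 7 + 78 = 85$)
$p = \frac{41}{42} + \frac{2 \sqrt{21}}{35}$ ($p = \frac{\frac{3}{2} \frac{1}{-5} \left(1 - 5\right)}{\sqrt{20 + 1}} + \frac{41}{42} = \frac{\frac{3}{2} \left(- \frac{1}{5}\right) \left(-4\right)}{\sqrt{21}} + 41 \cdot \frac{1}{42} = \frac{6 \frac{\sqrt{21}}{21}}{5} + \frac{41}{42} = \frac{2 \sqrt{21}}{35} + \frac{41}{42} = \frac{41}{42} + \frac{2 \sqrt{21}}{35} \approx 1.2381$)
$\left(f + p\right)^{2} = \left(85 + \left(\frac{41}{42} + \frac{2 \sqrt{21}}{35}\right)\right)^{2} = \left(\frac{3611}{42} + \frac{2 \sqrt{21}}{35}\right)^{2}$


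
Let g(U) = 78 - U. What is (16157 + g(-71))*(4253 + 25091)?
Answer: 478483264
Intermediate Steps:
(16157 + g(-71))*(4253 + 25091) = (16157 + (78 - 1*(-71)))*(4253 + 25091) = (16157 + (78 + 71))*29344 = (16157 + 149)*29344 = 16306*29344 = 478483264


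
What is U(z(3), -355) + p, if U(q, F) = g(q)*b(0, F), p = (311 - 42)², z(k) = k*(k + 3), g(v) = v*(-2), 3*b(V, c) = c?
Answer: 76621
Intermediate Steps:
b(V, c) = c/3
g(v) = -2*v
z(k) = k*(3 + k)
p = 72361 (p = 269² = 72361)
U(q, F) = -2*F*q/3 (U(q, F) = (-2*q)*(F/3) = -2*F*q/3)
U(z(3), -355) + p = -⅔*(-355)*3*(3 + 3) + 72361 = -⅔*(-355)*3*6 + 72361 = -⅔*(-355)*18 + 72361 = 4260 + 72361 = 76621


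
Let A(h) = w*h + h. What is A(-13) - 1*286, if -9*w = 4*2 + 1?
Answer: -286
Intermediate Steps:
w = -1 (w = -(4*2 + 1)/9 = -(8 + 1)/9 = -⅑*9 = -1)
A(h) = 0 (A(h) = -h + h = 0)
A(-13) - 1*286 = 0 - 1*286 = 0 - 286 = -286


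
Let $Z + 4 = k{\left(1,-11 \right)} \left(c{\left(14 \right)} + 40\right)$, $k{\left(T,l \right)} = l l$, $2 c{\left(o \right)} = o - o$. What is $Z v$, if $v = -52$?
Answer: $-251472$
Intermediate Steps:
$c{\left(o \right)} = 0$ ($c{\left(o \right)} = \frac{o - o}{2} = \frac{1}{2} \cdot 0 = 0$)
$k{\left(T,l \right)} = l^{2}$
$Z = 4836$ ($Z = -4 + \left(-11\right)^{2} \left(0 + 40\right) = -4 + 121 \cdot 40 = -4 + 4840 = 4836$)
$Z v = 4836 \left(-52\right) = -251472$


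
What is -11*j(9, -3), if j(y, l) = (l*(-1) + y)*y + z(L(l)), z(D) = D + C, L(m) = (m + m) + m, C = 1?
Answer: -1100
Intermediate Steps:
L(m) = 3*m (L(m) = 2*m + m = 3*m)
z(D) = 1 + D (z(D) = D + 1 = 1 + D)
j(y, l) = 1 + 3*l + y*(y - l) (j(y, l) = (l*(-1) + y)*y + (1 + 3*l) = (-l + y)*y + (1 + 3*l) = (y - l)*y + (1 + 3*l) = y*(y - l) + (1 + 3*l) = 1 + 3*l + y*(y - l))
-11*j(9, -3) = -11*(1 + 9² + 3*(-3) - 1*(-3)*9) = -11*(1 + 81 - 9 + 27) = -11*100 = -1100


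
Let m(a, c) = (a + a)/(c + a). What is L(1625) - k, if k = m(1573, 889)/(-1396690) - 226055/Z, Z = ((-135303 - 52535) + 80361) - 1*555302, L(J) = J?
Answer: 1851352078262081167/1139532762658810 ≈ 1624.7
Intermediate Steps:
m(a, c) = 2*a/(a + c) (m(a, c) = (2*a)/(a + c) = 2*a/(a + c))
Z = -662779 (Z = (-187838 + 80361) - 555302 = -107477 - 555302 = -662779)
k = 388661058485083/1139532762658810 (k = (2*1573/(1573 + 889))/(-1396690) - 226055/(-662779) = (2*1573/2462)*(-1/1396690) - 226055*(-1/662779) = (2*1573*(1/2462))*(-1/1396690) + 226055/662779 = (1573/1231)*(-1/1396690) + 226055/662779 = -1573/1719325390 + 226055/662779 = 388661058485083/1139532762658810 ≈ 0.34107)
L(1625) - k = 1625 - 1*388661058485083/1139532762658810 = 1625 - 388661058485083/1139532762658810 = 1851352078262081167/1139532762658810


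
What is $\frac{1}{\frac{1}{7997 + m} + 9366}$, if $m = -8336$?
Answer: $\frac{339}{3175073} \approx 0.00010677$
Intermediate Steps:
$\frac{1}{\frac{1}{7997 + m} + 9366} = \frac{1}{\frac{1}{7997 - 8336} + 9366} = \frac{1}{\frac{1}{-339} + 9366} = \frac{1}{- \frac{1}{339} + 9366} = \frac{1}{\frac{3175073}{339}} = \frac{339}{3175073}$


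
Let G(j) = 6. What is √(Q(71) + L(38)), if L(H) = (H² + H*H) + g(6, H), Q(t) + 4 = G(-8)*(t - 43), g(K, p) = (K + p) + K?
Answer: √3102 ≈ 55.696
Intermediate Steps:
g(K, p) = p + 2*K
Q(t) = -262 + 6*t (Q(t) = -4 + 6*(t - 43) = -4 + 6*(-43 + t) = -4 + (-258 + 6*t) = -262 + 6*t)
L(H) = 12 + H + 2*H² (L(H) = (H² + H*H) + (H + 2*6) = (H² + H²) + (H + 12) = 2*H² + (12 + H) = 12 + H + 2*H²)
√(Q(71) + L(38)) = √((-262 + 6*71) + (12 + 38 + 2*38²)) = √((-262 + 426) + (12 + 38 + 2*1444)) = √(164 + (12 + 38 + 2888)) = √(164 + 2938) = √3102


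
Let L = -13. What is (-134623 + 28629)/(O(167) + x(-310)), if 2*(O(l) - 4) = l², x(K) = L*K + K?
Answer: -211988/35337 ≈ -5.9990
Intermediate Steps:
x(K) = -12*K (x(K) = -13*K + K = -12*K)
O(l) = 4 + l²/2
(-134623 + 28629)/(O(167) + x(-310)) = (-134623 + 28629)/((4 + (½)*167²) - 12*(-310)) = -105994/((4 + (½)*27889) + 3720) = -105994/((4 + 27889/2) + 3720) = -105994/(27897/2 + 3720) = -105994/35337/2 = -105994*2/35337 = -211988/35337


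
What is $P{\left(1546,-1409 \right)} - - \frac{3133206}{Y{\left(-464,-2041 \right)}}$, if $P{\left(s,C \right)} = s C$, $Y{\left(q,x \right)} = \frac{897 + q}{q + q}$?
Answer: $- \frac{3850825130}{433} \approx -8.8934 \cdot 10^{6}$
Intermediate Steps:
$Y{\left(q,x \right)} = \frac{897 + q}{2 q}$
$P{\left(s,C \right)} = C s$
$P{\left(1546,-1409 \right)} - - \frac{3133206}{Y{\left(-464,-2041 \right)}} = \left(-1409\right) 1546 - - \frac{3133206}{\frac{1}{2} \frac{1}{-464} \left(897 - 464\right)} = -2178314 - - \frac{3133206}{\frac{1}{2} \left(- \frac{1}{464}\right) 433} = -2178314 - - \frac{3133206}{- \frac{433}{928}} = -2178314 - \left(-3133206\right) \left(- \frac{928}{433}\right) = -2178314 - \frac{2907615168}{433} = - \frac{3850825130}{433}$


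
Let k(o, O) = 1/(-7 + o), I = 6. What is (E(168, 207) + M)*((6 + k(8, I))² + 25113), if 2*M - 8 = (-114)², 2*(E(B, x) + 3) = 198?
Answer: 166018876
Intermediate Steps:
E(B, x) = 96 (E(B, x) = -3 + (½)*198 = -3 + 99 = 96)
M = 6502 (M = 4 + (½)*(-114)² = 4 + (½)*12996 = 4 + 6498 = 6502)
(E(168, 207) + M)*((6 + k(8, I))² + 25113) = (96 + 6502)*((6 + 1/(-7 + 8))² + 25113) = 6598*((6 + 1/1)² + 25113) = 6598*((6 + 1)² + 25113) = 6598*(7² + 25113) = 6598*(49 + 25113) = 6598*25162 = 166018876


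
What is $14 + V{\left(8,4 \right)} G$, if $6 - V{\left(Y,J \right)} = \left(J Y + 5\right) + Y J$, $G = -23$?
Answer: $1463$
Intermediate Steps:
$V{\left(Y,J \right)} = 1 - 2 J Y$ ($V{\left(Y,J \right)} = 6 - \left(\left(J Y + 5\right) + Y J\right) = 6 - \left(\left(5 + J Y\right) + J Y\right) = 6 - \left(5 + 2 J Y\right) = 1 - 2 J Y$)
$14 + V{\left(8,4 \right)} G = 14 + \left(1 - 8 \cdot 8\right) \left(-23\right) = 14 + \left(1 - 64\right) \left(-23\right) = 14 - -1449 = 14 + 1449 = 1463$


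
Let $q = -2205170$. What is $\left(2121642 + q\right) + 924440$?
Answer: $840912$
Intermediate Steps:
$\left(2121642 + q\right) + 924440 = \left(2121642 - 2205170\right) + 924440 = -83528 + 924440 = 840912$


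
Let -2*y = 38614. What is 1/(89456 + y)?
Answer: 1/70149 ≈ 1.4255e-5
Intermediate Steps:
y = -19307 (y = -½*38614 = -19307)
1/(89456 + y) = 1/(89456 - 19307) = 1/70149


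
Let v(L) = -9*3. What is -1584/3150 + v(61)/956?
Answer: -88853/167300 ≈ -0.53110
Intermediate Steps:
v(L) = -27
-1584/3150 + v(61)/956 = -1584/3150 - 27/956 = -1584*1/3150 - 27*1/956 = -88/175 - 27/956 = -88853/167300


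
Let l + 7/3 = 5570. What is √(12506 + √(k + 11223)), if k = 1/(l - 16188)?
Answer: √(12695132252426 + 1274440*√7120455585)/31861 ≈ 112.30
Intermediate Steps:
l = 16703/3 (l = -7/3 + 5570 = 16703/3 ≈ 5567.7)
k = -3/31861 (k = 1/(16703/3 - 16188) = 1/(-31861/3) = -3/31861 ≈ -9.4159e-5)
√(12506 + √(k + 11223)) = √(12506 + √(-3/31861 + 11223)) = √(12506 + √(357576000/31861)) = √(12506 + 40*√7120455585/31861)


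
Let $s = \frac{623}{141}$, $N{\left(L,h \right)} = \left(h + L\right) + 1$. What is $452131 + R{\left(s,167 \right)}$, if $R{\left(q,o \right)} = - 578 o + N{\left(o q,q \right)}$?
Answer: $\frac{16748370}{47} \approx 3.5635 \cdot 10^{5}$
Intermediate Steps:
$N{\left(L,h \right)} = 1 + L + h$ ($N{\left(L,h \right)} = \left(L + h\right) + 1 = 1 + L + h$)
$s = \frac{623}{141}$ ($s = 623 \cdot \frac{1}{141} = \frac{623}{141} \approx 4.4184$)
$R{\left(q,o \right)} = 1 + q - 578 o + o q$ ($R{\left(q,o \right)} = - 578 o + \left(1 + o q + q\right) = - 578 o + \left(1 + q + o q\right) = 1 + q - 578 o + o q$)
$452131 + R{\left(s,167 \right)} = 452131 + \left(1 + \frac{623}{141} - 96526 + 167 \cdot \frac{623}{141}\right) = 452131 + \left(1 + \frac{623}{141} - 96526 + \frac{104041}{141}\right) = 452131 - \frac{4501787}{47} = \frac{16748370}{47}$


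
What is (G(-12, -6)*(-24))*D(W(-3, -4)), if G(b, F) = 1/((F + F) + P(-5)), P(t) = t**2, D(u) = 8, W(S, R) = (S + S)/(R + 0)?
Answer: -192/13 ≈ -14.769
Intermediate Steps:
W(S, R) = 2*S/R (W(S, R) = (2*S)/R = 2*S/R)
G(b, F) = 1/(25 + 2*F) (G(b, F) = 1/((F + F) + (-5)**2) = 1/(2*F + 25) = 1/(25 + 2*F))
(G(-12, -6)*(-24))*D(W(-3, -4)) = (-24/(25 + 2*(-6)))*8 = (-24/(25 - 12))*8 = (-24/13)*8 = ((1/13)*(-24))*8 = -24/13*8 = -192/13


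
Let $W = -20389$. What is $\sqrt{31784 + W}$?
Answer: $\sqrt{11395} \approx 106.75$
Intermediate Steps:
$\sqrt{31784 + W} = \sqrt{31784 - 20389} = \sqrt{11395}$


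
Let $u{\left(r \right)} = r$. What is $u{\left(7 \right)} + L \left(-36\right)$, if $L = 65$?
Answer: $-2333$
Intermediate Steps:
$u{\left(7 \right)} + L \left(-36\right) = 7 + 65 \left(-36\right) = 7 - 2340 = -2333$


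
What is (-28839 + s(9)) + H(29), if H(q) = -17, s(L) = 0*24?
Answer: -28856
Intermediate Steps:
s(L) = 0
(-28839 + s(9)) + H(29) = (-28839 + 0) - 17 = -28839 - 17 = -28856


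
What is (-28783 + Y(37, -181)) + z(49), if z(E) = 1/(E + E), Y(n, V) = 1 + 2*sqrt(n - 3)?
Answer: -2820635/98 + 2*sqrt(34) ≈ -28770.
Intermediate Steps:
Y(n, V) = 1 + 2*sqrt(-3 + n)
z(E) = 1/(2*E)
(-28783 + Y(37, -181)) + z(49) = (-28783 + (1 + 2*sqrt(-3 + 37))) + (1/2)/49 = (-28783 + (1 + 2*sqrt(34))) + (1/2)*(1/49) = (-28782 + 2*sqrt(34)) + 1/98 = -2820635/98 + 2*sqrt(34)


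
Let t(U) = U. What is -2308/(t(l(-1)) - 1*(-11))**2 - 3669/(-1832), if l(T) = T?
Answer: -965339/45800 ≈ -21.077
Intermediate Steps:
-2308/(t(l(-1)) - 1*(-11))**2 - 3669/(-1832) = -2308/(-1 - 1*(-11))**2 - 3669/(-1832) = -2308/(-1 + 11)**2 - 3669*(-1/1832) = -2308/(10**2) + 3669/1832 = -2308/100 + 3669/1832 = -2308*1/100 + 3669/1832 = -577/25 + 3669/1832 = -965339/45800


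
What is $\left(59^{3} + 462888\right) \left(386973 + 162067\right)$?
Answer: $366905313680$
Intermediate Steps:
$\left(59^{3} + 462888\right) \left(386973 + 162067\right) = \left(205379 + 462888\right) 549040 = 668267 \cdot 549040 = 366905313680$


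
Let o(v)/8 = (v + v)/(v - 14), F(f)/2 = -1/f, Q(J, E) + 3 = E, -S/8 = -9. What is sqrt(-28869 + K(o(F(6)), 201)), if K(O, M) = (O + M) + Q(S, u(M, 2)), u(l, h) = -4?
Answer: 3*I*sqrt(5891043)/43 ≈ 169.34*I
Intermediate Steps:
S = 72 (S = -8*(-9) = 72)
Q(J, E) = -3 + E
F(f) = -2/f (F(f) = 2*(-1/f) = -2/f)
o(v) = 16*v/(-14 + v) (o(v) = 8*((v + v)/(v - 14)) = 8*((2*v)/(-14 + v)) = 8*(2*v/(-14 + v)) = 16*v/(-14 + v))
K(O, M) = -7 + M + O (K(O, M) = (O + M) + (-3 - 4) = (M + O) - 7 = -7 + M + O)
sqrt(-28869 + K(o(F(6)), 201)) = sqrt(-28869 + (-7 + 201 + 16*(-2/6)/(-14 - 2/6))) = sqrt(-28869 + (-7 + 201 + 16*(-2*1/6)/(-14 - 2*1/6))) = sqrt(-28869 + (-7 + 201 + 16*(-1/3)/(-14 - 1/3))) = sqrt(-28869 + (-7 + 201 + 16*(-1/3)/(-43/3))) = sqrt(-28869 + (-7 + 201 + 16*(-1/3)*(-3/43))) = sqrt(-28869 + (-7 + 201 + 16/43)) = sqrt(-28869 + 8358/43) = sqrt(-1233009/43) = 3*I*sqrt(5891043)/43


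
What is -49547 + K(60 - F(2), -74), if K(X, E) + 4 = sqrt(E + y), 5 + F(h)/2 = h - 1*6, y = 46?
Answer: -49551 + 2*I*sqrt(7) ≈ -49551.0 + 5.2915*I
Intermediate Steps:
F(h) = -22 + 2*h (F(h) = -10 + 2*(h - 1*6) = -10 + 2*(h - 6) = -10 + 2*(-6 + h) = -10 + (-12 + 2*h) = -22 + 2*h)
K(X, E) = -4 + sqrt(46 + E) (K(X, E) = -4 + sqrt(E + 46) = -4 + sqrt(46 + E))
-49547 + K(60 - F(2), -74) = -49547 + (-4 + sqrt(46 - 74)) = -49547 + (-4 + sqrt(-28)) = -49547 + (-4 + 2*I*sqrt(7)) = -49551 + 2*I*sqrt(7)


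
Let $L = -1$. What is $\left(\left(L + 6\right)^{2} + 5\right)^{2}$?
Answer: $900$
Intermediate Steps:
$\left(\left(L + 6\right)^{2} + 5\right)^{2} = \left(\left(-1 + 6\right)^{2} + 5\right)^{2} = \left(5^{2} + 5\right)^{2} = \left(25 + 5\right)^{2} = 30^{2} = 900$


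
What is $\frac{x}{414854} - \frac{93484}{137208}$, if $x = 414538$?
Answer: $\frac{2261964821}{7115160954} \approx 0.31791$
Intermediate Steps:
$\frac{x}{414854} - \frac{93484}{137208} = \frac{414538}{414854} - \frac{93484}{137208} = 414538 \cdot \frac{1}{414854} - \frac{23371}{34302} = \frac{207269}{207427} - \frac{23371}{34302} = \frac{2261964821}{7115160954}$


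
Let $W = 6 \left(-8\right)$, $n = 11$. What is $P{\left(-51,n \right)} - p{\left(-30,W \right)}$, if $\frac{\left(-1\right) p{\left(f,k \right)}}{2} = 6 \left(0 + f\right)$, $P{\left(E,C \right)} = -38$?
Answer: $-398$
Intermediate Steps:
$W = -48$
$p{\left(f,k \right)} = - 12 f$ ($p{\left(f,k \right)} = - 2 \cdot 6 \left(0 + f\right) = - 2 \cdot 6 f = - 12 f$)
$P{\left(-51,n \right)} - p{\left(-30,W \right)} = -38 - \left(-12\right) \left(-30\right) = -38 - 360 = -398$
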